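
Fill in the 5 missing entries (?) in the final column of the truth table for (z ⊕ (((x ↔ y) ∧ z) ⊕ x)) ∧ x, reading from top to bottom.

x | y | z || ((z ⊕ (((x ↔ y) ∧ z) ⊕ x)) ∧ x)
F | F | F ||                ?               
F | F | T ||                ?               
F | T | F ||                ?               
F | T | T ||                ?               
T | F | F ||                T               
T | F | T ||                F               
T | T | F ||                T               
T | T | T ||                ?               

F, F, F, F, T

Row x=F, y=F, z=F: (z ⊕ (((x ↔ y) ∧ z) ⊕ x)) = F, so ((z ⊕ (((x ↔ y) ∧ z) ⊕ x)) ∧ x) = F.
Row x=F, y=F, z=T: (z ⊕ (((x ↔ y) ∧ z) ⊕ x)) = F, so ((z ⊕ (((x ↔ y) ∧ z) ⊕ x)) ∧ x) = F.
Row x=F, y=T, z=F: (z ⊕ (((x ↔ y) ∧ z) ⊕ x)) = F, so ((z ⊕ (((x ↔ y) ∧ z) ⊕ x)) ∧ x) = F.
Row x=F, y=T, z=T: (z ⊕ (((x ↔ y) ∧ z) ⊕ x)) = T, so ((z ⊕ (((x ↔ y) ∧ z) ⊕ x)) ∧ x) = F.
Row x=T, y=T, z=T: (z ⊕ (((x ↔ y) ∧ z) ⊕ x)) = T, so ((z ⊕ (((x ↔ y) ∧ z) ⊕ x)) ∧ x) = T.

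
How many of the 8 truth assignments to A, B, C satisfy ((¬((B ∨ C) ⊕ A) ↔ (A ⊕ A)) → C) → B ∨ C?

7

A  B  C  |  φ
F  F  F  |  F
F  F  T  |  T
F  T  F  |  T
F  T  T  |  T
T  F  F  |  T
T  F  T  |  T
T  T  F  |  T
T  T  T  |  T
The formula is true on 7 of the 8 rows.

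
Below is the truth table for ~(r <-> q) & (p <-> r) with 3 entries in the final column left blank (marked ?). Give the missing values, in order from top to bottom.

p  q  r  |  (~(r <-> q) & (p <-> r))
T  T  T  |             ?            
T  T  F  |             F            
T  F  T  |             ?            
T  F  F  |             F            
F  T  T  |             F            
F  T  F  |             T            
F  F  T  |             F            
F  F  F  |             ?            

F, T, F

Row p=T, q=T, r=T: ~(r <-> q) = F, (p <-> r) = T, so (~(r <-> q) & (p <-> r)) = F.
Row p=T, q=F, r=T: ~(r <-> q) = T, (p <-> r) = T, so (~(r <-> q) & (p <-> r)) = T.
Row p=F, q=F, r=F: ~(r <-> q) = F, (p <-> r) = T, so (~(r <-> q) & (p <-> r)) = F.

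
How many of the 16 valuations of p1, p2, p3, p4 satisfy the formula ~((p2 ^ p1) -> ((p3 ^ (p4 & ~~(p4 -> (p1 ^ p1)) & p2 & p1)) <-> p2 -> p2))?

p1 | p2 | p3 | p4 || φ
F  | F  | F  | F  || F
F  | F  | F  | T  || F
F  | F  | T  | F  || F
F  | F  | T  | T  || F
F  | T  | F  | F  || T
F  | T  | F  | T  || T
F  | T  | T  | F  || F
F  | T  | T  | T  || F
T  | F  | F  | F  || T
T  | F  | F  | T  || T
T  | F  | T  | F  || F
T  | F  | T  | T  || F
T  | T  | F  | F  || F
T  | T  | F  | T  || F
T  | T  | T  | F  || F
T  | T  | T  | T  || F
The formula is true on 4 of the 16 rows.

4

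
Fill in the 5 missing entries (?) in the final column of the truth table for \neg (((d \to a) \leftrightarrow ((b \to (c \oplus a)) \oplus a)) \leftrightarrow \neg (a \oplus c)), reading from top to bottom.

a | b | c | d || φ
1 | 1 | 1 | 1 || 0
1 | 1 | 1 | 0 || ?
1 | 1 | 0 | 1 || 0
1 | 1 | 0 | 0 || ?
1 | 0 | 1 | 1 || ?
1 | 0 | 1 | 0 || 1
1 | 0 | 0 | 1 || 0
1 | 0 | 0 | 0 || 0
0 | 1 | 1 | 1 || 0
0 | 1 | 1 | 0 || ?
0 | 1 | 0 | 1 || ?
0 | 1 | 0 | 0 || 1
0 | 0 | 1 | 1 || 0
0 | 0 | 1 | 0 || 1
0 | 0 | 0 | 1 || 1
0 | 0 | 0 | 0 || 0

Row a=1, b=1, c=1, d=0: ((d \to a) \leftrightarrow ((b \to (c \oplus a)) \oplus a)) = 1, \neg (a \oplus c) = 1, (((d \to a) \leftrightarrow ((b \to (c \oplus a)) \oplus a)) \leftrightarrow \neg (a \oplus c)) = 1, so the formula = 0.
Row a=1, b=1, c=0, d=0: ((d \to a) \leftrightarrow ((b \to (c \oplus a)) \oplus a)) = 0, \neg (a \oplus c) = 0, (((d \to a) \leftrightarrow ((b \to (c \oplus a)) \oplus a)) \leftrightarrow \neg (a \oplus c)) = 1, so the formula = 0.
Row a=1, b=0, c=1, d=1: ((d \to a) \leftrightarrow ((b \to (c \oplus a)) \oplus a)) = 0, \neg (a \oplus c) = 1, (((d \to a) \leftrightarrow ((b \to (c \oplus a)) \oplus a)) \leftrightarrow \neg (a \oplus c)) = 0, so the formula = 1.
Row a=0, b=1, c=1, d=0: ((d \to a) \leftrightarrow ((b \to (c \oplus a)) \oplus a)) = 1, \neg (a \oplus c) = 0, (((d \to a) \leftrightarrow ((b \to (c \oplus a)) \oplus a)) \leftrightarrow \neg (a \oplus c)) = 0, so the formula = 1.
Row a=0, b=1, c=0, d=1: ((d \to a) \leftrightarrow ((b \to (c \oplus a)) \oplus a)) = 1, \neg (a \oplus c) = 1, (((d \to a) \leftrightarrow ((b \to (c \oplus a)) \oplus a)) \leftrightarrow \neg (a \oplus c)) = 1, so the formula = 0.

0, 0, 1, 1, 0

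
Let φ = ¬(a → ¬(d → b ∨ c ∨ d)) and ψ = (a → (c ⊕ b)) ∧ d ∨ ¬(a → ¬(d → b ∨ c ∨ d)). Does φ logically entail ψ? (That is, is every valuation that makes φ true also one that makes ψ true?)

yes

a | b | c | d || φ | ψ
1 | 1 | 1 | 1 || 1 | 1
1 | 1 | 1 | 0 || 1 | 1
1 | 1 | 0 | 1 || 1 | 1
1 | 1 | 0 | 0 || 1 | 1
1 | 0 | 1 | 1 || 1 | 1
1 | 0 | 1 | 0 || 1 | 1
1 | 0 | 0 | 1 || 1 | 1
1 | 0 | 0 | 0 || 1 | 1
0 | 1 | 1 | 1 || 0 | 1
0 | 1 | 1 | 0 || 0 | 0
0 | 1 | 0 | 1 || 0 | 1
0 | 1 | 0 | 0 || 0 | 0
0 | 0 | 1 | 1 || 0 | 1
0 | 0 | 1 | 0 || 0 | 0
0 | 0 | 0 | 1 || 0 | 1
0 | 0 | 0 | 0 || 0 | 0
In every row where φ is true, ψ is also true, so φ ⊨ ψ.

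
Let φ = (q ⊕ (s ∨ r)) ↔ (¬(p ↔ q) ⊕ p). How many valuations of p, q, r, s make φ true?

4

p  q  r  s  |  (s ∨ r)  (q ⊕ (s ∨ r))  (p ↔ q)  ¬(p ↔ q)  (¬(p ↔ q) ⊕ p)  ((q ⊕ (s ∨ r)) ↔ (¬(p ↔ q) ⊕ p))
0  0  0  0  |     0           0           1        0            0                        1                
0  0  0  1  |     1           1           1        0            0                        0                
0  0  1  0  |     1           1           1        0            0                        0                
0  0  1  1  |     1           1           1        0            0                        0                
0  1  0  0  |     0           1           0        1            1                        1                
0  1  0  1  |     1           0           0        1            1                        0                
0  1  1  0  |     1           0           0        1            1                        0                
0  1  1  1  |     1           0           0        1            1                        0                
1  0  0  0  |     0           0           0        1            0                        1                
1  0  0  1  |     1           1           0        1            0                        0                
1  0  1  0  |     1           1           0        1            0                        0                
1  0  1  1  |     1           1           0        1            0                        0                
1  1  0  0  |     0           1           1        0            1                        1                
1  1  0  1  |     1           0           1        0            1                        0                
1  1  1  0  |     1           0           1        0            1                        0                
1  1  1  1  |     1           0           1        0            1                        0                
The formula is true on 4 of the 16 rows.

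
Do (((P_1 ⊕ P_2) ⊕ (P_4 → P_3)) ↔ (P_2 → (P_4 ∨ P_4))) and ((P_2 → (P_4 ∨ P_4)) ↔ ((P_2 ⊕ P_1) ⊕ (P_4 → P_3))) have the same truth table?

equivalent

P_1 | P_2 | P_3 | P_4 || φ | ψ
 T  |  T  |  T  |  T  || T | T
 T  |  T  |  T  |  F  || F | F
 T  |  T  |  F  |  T  || F | F
 T  |  T  |  F  |  F  || F | F
 T  |  F  |  T  |  T  || F | F
 T  |  F  |  T  |  F  || F | F
 T  |  F  |  F  |  T  || T | T
 T  |  F  |  F  |  F  || F | F
 F  |  T  |  T  |  T  || F | F
 F  |  T  |  T  |  F  || T | T
 F  |  T  |  F  |  T  || T | T
 F  |  T  |  F  |  F  || T | T
 F  |  F  |  T  |  T  || T | T
 F  |  F  |  T  |  F  || T | T
 F  |  F  |  F  |  T  || F | F
 F  |  F  |  F  |  F  || T | T
The columns for φ and ψ agree on every row, so they are logically equivalent.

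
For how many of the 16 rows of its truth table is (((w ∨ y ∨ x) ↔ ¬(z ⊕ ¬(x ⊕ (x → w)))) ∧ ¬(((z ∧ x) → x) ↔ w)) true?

4

x | y | z | w | (w ∨ y ∨ x) | (x → w) | (x ⊕ (x → w)) | ¬(x ⊕ (x → w)) | (z ⊕ ¬(x ⊕ (x → w))) | ¬(z ⊕ ¬(x ⊕ (x → w))) | (z ∧ x) | ((z ∧ x) → x) | (((z ∧ x) → x) ↔ w) | ¬(((z ∧ x) → x) ↔ w) | φ
- | - | - | - | ----------- | ------- | ------------- | -------------- | -------------------- | --------------------- | ------- | ------------- | ------------------- | -------------------- | -
T | T | T | T |      T      |    T    |       F       |       T        |          F           |           T           |    T    |       T       |          T          |          F           | F
T | T | T | F |      T      |    F    |       T       |       F        |          T           |           F           |    T    |       T       |          F          |          T           | F
T | T | F | T |      T      |    T    |       F       |       T        |          T           |           F           |    F    |       T       |          T          |          F           | F
T | T | F | F |      T      |    F    |       T       |       F        |          F           |           T           |    F    |       T       |          F          |          T           | T
T | F | T | T |      T      |    T    |       F       |       T        |          F           |           T           |    T    |       T       |          T          |          F           | F
T | F | T | F |      T      |    F    |       T       |       F        |          T           |           F           |    T    |       T       |          F          |          T           | F
T | F | F | T |      T      |    T    |       F       |       T        |          T           |           F           |    F    |       T       |          T          |          F           | F
T | F | F | F |      T      |    F    |       T       |       F        |          F           |           T           |    F    |       T       |          F          |          T           | T
F | T | T | T |      T      |    T    |       T       |       F        |          T           |           F           |    F    |       T       |          T          |          F           | F
F | T | T | F |      T      |    T    |       T       |       F        |          T           |           F           |    F    |       T       |          F          |          T           | F
F | T | F | T |      T      |    T    |       T       |       F        |          F           |           T           |    F    |       T       |          T          |          F           | F
F | T | F | F |      T      |    T    |       T       |       F        |          F           |           T           |    F    |       T       |          F          |          T           | T
F | F | T | T |      T      |    T    |       T       |       F        |          T           |           F           |    F    |       T       |          T          |          F           | F
F | F | T | F |      F      |    T    |       T       |       F        |          T           |           F           |    F    |       T       |          F          |          T           | T
F | F | F | T |      T      |    T    |       T       |       F        |          F           |           T           |    F    |       T       |          T          |          F           | F
F | F | F | F |      F      |    T    |       T       |       F        |          F           |           T           |    F    |       T       |          F          |          T           | F
The formula is true on 4 of the 16 rows.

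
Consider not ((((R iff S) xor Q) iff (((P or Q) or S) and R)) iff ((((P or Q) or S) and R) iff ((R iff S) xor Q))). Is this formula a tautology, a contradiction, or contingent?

P | Q | R | S || φ
0 | 0 | 0 | 0 || 0
0 | 0 | 0 | 1 || 0
0 | 0 | 1 | 0 || 0
0 | 0 | 1 | 1 || 0
0 | 1 | 0 | 0 || 0
0 | 1 | 0 | 1 || 0
0 | 1 | 1 | 0 || 0
0 | 1 | 1 | 1 || 0
1 | 0 | 0 | 0 || 0
1 | 0 | 0 | 1 || 0
1 | 0 | 1 | 0 || 0
1 | 0 | 1 | 1 || 0
1 | 1 | 0 | 0 || 0
1 | 1 | 0 | 1 || 0
1 | 1 | 1 | 0 || 0
1 | 1 | 1 | 1 || 0
Every row is 0, so the formula is a contradiction.

contradiction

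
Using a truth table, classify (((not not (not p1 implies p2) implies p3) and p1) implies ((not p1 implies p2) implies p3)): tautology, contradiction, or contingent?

tautology

p1 | p2 | p3 | not p1 | (not p1 implies p2) | not (not p1 implies p2) | not not (not p1 implies p2) | φ
-- | -- | -- | ------ | ------------------- | ----------------------- | --------------------------- | -
0  | 0  | 0  |   1    |          0          |            1            |              0              | 1
0  | 0  | 1  |   1    |          0          |            1            |              0              | 1
0  | 1  | 0  |   1    |          1          |            0            |              1              | 1
0  | 1  | 1  |   1    |          1          |            0            |              1              | 1
1  | 0  | 0  |   0    |          1          |            0            |              1              | 1
1  | 0  | 1  |   0    |          1          |            0            |              1              | 1
1  | 1  | 0  |   0    |          1          |            0            |              1              | 1
1  | 1  | 1  |   0    |          1          |            0            |              1              | 1
Every row is 1, so the formula is a tautology.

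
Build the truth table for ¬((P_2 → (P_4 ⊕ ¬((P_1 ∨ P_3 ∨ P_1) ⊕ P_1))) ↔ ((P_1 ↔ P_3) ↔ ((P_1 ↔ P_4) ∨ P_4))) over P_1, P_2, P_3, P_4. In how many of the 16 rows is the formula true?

8

 P_1  |  P_2  |  P_3  |  P_4  |   φ  
----- | ----- | ----- | ----- | -----
False | False | False | False | False
False | False | False |  True | False
False | False |  True | False |  True
False | False |  True |  True |  True
False |  True | False | False | False
False |  True | False |  True |  True
False |  True |  True | False | False
False |  True |  True |  True |  True
 True | False | False | False | False
 True | False | False |  True |  True
 True | False |  True | False |  True
 True | False |  True |  True | False
 True |  True | False | False | False
 True |  True | False |  True | False
 True |  True |  True | False |  True
 True |  True |  True |  True |  True
The formula is true on 8 of the 16 rows.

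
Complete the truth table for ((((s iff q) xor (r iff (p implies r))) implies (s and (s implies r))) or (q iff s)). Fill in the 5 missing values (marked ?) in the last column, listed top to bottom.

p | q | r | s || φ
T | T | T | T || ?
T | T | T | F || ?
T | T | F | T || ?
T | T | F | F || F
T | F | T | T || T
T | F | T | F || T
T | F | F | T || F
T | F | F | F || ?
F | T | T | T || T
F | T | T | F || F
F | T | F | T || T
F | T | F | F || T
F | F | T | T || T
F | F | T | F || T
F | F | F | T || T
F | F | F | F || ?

T, F, T, T, T

Row p=T, q=T, r=T, s=T: (((s iff q) xor (r iff (p implies r))) implies (s and (s implies r))) = T, (q iff s) = T, so the formula = T.
Row p=T, q=T, r=T, s=F: (((s iff q) xor (r iff (p implies r))) implies (s and (s implies r))) = F, (q iff s) = F, so the formula = F.
Row p=T, q=T, r=F, s=T: (((s iff q) xor (r iff (p implies r))) implies (s and (s implies r))) = T, (q iff s) = T, so the formula = T.
Row p=T, q=F, r=F, s=F: (((s iff q) xor (r iff (p implies r))) implies (s and (s implies r))) = T, (q iff s) = T, so the formula = T.
Row p=F, q=F, r=F, s=F: (((s iff q) xor (r iff (p implies r))) implies (s and (s implies r))) = F, (q iff s) = T, so the formula = T.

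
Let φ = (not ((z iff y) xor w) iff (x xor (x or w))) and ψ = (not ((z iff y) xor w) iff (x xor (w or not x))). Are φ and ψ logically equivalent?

not equivalent

x | y | z | w | φ | ψ
- | - | - | - | - | -
T | T | T | T | F | F
T | T | T | F | T | F
T | T | F | T | T | T
T | T | F | F | F | T
T | F | T | T | T | T
T | F | T | F | F | T
T | F | F | T | F | F
T | F | F | F | T | F
F | T | T | T | T | T
F | T | T | F | T | F
F | T | F | T | F | F
F | T | F | F | F | T
F | F | T | T | F | F
F | F | T | F | F | T
F | F | F | T | T | T
F | F | F | F | T | F
The columns differ at x=T, y=T, z=T, w=F (φ=T, ψ=F), so they are not equivalent.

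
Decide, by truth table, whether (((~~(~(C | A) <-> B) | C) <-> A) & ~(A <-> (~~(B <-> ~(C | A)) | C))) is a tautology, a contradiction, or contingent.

  A      B      C       (C | A)  ~(C | A)  (~(C | A) <-> B)  ~(~(C | A) <-> B)  ~~(~(C | A) <-> B)  (~~(~(C | A) <-> B) | C)  (B <-> ~(C | A))  ~(B <-> ~(C | A))  ~~(B <-> ~(C | A))  (~~(B <-> ~(C | A)) | C)    φ  
 True   True   True       True    False         False               True              False                   True                 False               True              False                   True            False
 True   True  False       True    False         False               True              False                  False                 False               True              False                  False            False
 True  False   True       True    False          True              False               True                   True                  True              False               True                   True            False
 True  False  False       True    False          True              False               True                   True                  True              False               True                   True            False
False   True   True       True    False         False               True              False                   True                 False               True              False                   True            False
False   True  False      False     True          True              False               True                   True                  True              False               True                   True            False
False  False   True       True    False          True              False               True                   True                  True              False               True                   True            False
False  False  False      False     True         False               True              False                  False                 False               True              False                  False            False
Every row is False, so the formula is a contradiction.

contradiction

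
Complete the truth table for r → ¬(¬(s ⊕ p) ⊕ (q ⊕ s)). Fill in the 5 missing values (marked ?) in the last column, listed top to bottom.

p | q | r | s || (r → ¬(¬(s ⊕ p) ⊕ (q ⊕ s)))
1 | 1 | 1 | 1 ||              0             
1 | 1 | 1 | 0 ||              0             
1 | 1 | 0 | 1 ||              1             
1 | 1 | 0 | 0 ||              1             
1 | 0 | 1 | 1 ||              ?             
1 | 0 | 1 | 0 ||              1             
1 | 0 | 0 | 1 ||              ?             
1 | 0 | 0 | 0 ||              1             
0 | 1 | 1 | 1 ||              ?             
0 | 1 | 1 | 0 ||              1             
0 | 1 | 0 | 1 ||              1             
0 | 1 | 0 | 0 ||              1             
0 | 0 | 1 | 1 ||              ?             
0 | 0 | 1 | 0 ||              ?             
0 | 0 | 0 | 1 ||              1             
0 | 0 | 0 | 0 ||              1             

Row p=1, q=0, r=1, s=1: ¬(¬(s ⊕ p) ⊕ (q ⊕ s)) = 1, so (r → ¬(¬(s ⊕ p) ⊕ (q ⊕ s))) = 1.
Row p=1, q=0, r=0, s=1: ¬(¬(s ⊕ p) ⊕ (q ⊕ s)) = 1, so (r → ¬(¬(s ⊕ p) ⊕ (q ⊕ s))) = 1.
Row p=0, q=1, r=1, s=1: ¬(¬(s ⊕ p) ⊕ (q ⊕ s)) = 1, so (r → ¬(¬(s ⊕ p) ⊕ (q ⊕ s))) = 1.
Row p=0, q=0, r=1, s=1: ¬(¬(s ⊕ p) ⊕ (q ⊕ s)) = 0, so (r → ¬(¬(s ⊕ p) ⊕ (q ⊕ s))) = 0.
Row p=0, q=0, r=1, s=0: ¬(¬(s ⊕ p) ⊕ (q ⊕ s)) = 0, so (r → ¬(¬(s ⊕ p) ⊕ (q ⊕ s))) = 0.

1, 1, 1, 0, 0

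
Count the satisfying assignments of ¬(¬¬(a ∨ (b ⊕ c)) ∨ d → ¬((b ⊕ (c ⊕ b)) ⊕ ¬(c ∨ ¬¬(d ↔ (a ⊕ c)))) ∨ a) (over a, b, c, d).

a | b | c | d || (b ⊕ c) | (a ∨ (b ⊕ c)) | ¬(a ∨ (b ⊕ c)) | ¬¬(a ∨ (b ⊕ c)) | (¬¬(a ∨ (b ⊕ c)) ∨ d) | (c ⊕ b) | (b ⊕ (c ⊕ b)) | (a ⊕ c) | (d ↔ (a ⊕ c)) | ¬(d ↔ (a ⊕ c)) | ¬¬(d ↔ (a ⊕ c)) | (c ∨ ¬¬(d ↔ (a ⊕ c))) | ¬(c ∨ ¬¬(d ↔ (a ⊕ c))) | φ
F | F | F | F ||    F    |       F       |       T        |        F        |           F           |    F    |       F       |    F    |       T       |       F        |        T        |           T           |           F            | F
F | F | F | T ||    F    |       F       |       T        |        F        |           T           |    F    |       F       |    F    |       F       |       T        |        F        |           F           |           T            | T
F | F | T | F ||    T    |       T       |       F        |        T        |           T           |    T    |       T       |    T    |       F       |       T        |        F        |           T           |           F            | T
F | F | T | T ||    T    |       T       |       F        |        T        |           T           |    T    |       T       |    T    |       T       |       F        |        T        |           T           |           F            | T
F | T | F | F ||    T    |       T       |       F        |        T        |           T           |    T    |       F       |    F    |       T       |       F        |        T        |           T           |           F            | F
F | T | F | T ||    T    |       T       |       F        |        T        |           T           |    T    |       F       |    F    |       F       |       T        |        F        |           F           |           T            | T
F | T | T | F ||    F    |       F       |       T        |        F        |           F           |    F    |       T       |    T    |       F       |       T        |        F        |           T           |           F            | F
F | T | T | T ||    F    |       F       |       T        |        F        |           T           |    F    |       T       |    T    |       T       |       F        |        T        |           T           |           F            | T
T | F | F | F ||    F    |       T       |       F        |        T        |           T           |    F    |       F       |    T    |       F       |       T        |        F        |           F           |           T            | F
T | F | F | T ||    F    |       T       |       F        |        T        |           T           |    F    |       F       |    T    |       T       |       F        |        T        |           T           |           F            | F
T | F | T | F ||    T    |       T       |       F        |        T        |           T           |    T    |       T       |    F    |       T       |       F        |        T        |           T           |           F            | F
T | F | T | T ||    T    |       T       |       F        |        T        |           T           |    T    |       T       |    F    |       F       |       T        |        F        |           T           |           F            | F
T | T | F | F ||    T    |       T       |       F        |        T        |           T           |    T    |       F       |    T    |       F       |       T        |        F        |           F           |           T            | F
T | T | F | T ||    T    |       T       |       F        |        T        |           T           |    T    |       F       |    T    |       T       |       F        |        T        |           T           |           F            | F
T | T | T | F ||    F    |       T       |       F        |        T        |           T           |    F    |       T       |    F    |       T       |       F        |        T        |           T           |           F            | F
T | T | T | T ||    F    |       T       |       F        |        T        |           T           |    F    |       T       |    F    |       F       |       T        |        F        |           T           |           F            | F
The formula is true on 5 of the 16 rows.

5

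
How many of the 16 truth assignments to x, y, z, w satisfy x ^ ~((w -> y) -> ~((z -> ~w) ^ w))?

  x   |   y   |   z   |   w   | (w -> y) |   ~w  | (z -> ~w) | ((z -> ~w) ^ w) | ~((z -> ~w) ^ w) |   φ  
----- | ----- | ----- | ----- | -------- | ----- | --------- | --------------- | ---------------- | -----
 True |  True |  True |  True |   True   | False |   False   |       True      |      False       | False
 True |  True |  True | False |   True   |  True |    True   |       True      |      False       | False
 True |  True | False |  True |   True   | False |    True   |      False      |       True       |  True
 True |  True | False | False |   True   |  True |    True   |       True      |      False       | False
 True | False |  True |  True |  False   | False |   False   |       True      |      False       |  True
 True | False |  True | False |   True   |  True |    True   |       True      |      False       | False
 True | False | False |  True |  False   | False |    True   |      False      |       True       |  True
 True | False | False | False |   True   |  True |    True   |       True      |      False       | False
False |  True |  True |  True |   True   | False |   False   |       True      |      False       |  True
False |  True |  True | False |   True   |  True |    True   |       True      |      False       |  True
False |  True | False |  True |   True   | False |    True   |      False      |       True       | False
False |  True | False | False |   True   |  True |    True   |       True      |      False       |  True
False | False |  True |  True |  False   | False |   False   |       True      |      False       | False
False | False |  True | False |   True   |  True |    True   |       True      |      False       |  True
False | False | False |  True |  False   | False |    True   |      False      |       True       | False
False | False | False | False |   True   |  True |    True   |       True      |      False       |  True
The formula is true on 8 of the 16 rows.

8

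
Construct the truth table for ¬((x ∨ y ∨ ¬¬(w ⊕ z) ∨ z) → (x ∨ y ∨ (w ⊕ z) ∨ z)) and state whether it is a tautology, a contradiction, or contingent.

contradiction

  x   |   y   |   z   |   w   || (w ⊕ z) | ¬(w ⊕ z) | ¬¬(w ⊕ z) | (x ∨ y ∨ ¬¬(w ⊕ z) ∨ z) | (x ∨ y ∨ (w ⊕ z) ∨ z) |   φ  
False | False | False | False ||  False  |   True   |   False   |          False          |         False         | False
False | False | False |  True ||   True  |  False   |    True   |           True          |          True         | False
False | False |  True | False ||   True  |  False   |    True   |           True          |          True         | False
False | False |  True |  True ||  False  |   True   |   False   |           True          |          True         | False
False |  True | False | False ||  False  |   True   |   False   |           True          |          True         | False
False |  True | False |  True ||   True  |  False   |    True   |           True          |          True         | False
False |  True |  True | False ||   True  |  False   |    True   |           True          |          True         | False
False |  True |  True |  True ||  False  |   True   |   False   |           True          |          True         | False
 True | False | False | False ||  False  |   True   |   False   |           True          |          True         | False
 True | False | False |  True ||   True  |  False   |    True   |           True          |          True         | False
 True | False |  True | False ||   True  |  False   |    True   |           True          |          True         | False
 True | False |  True |  True ||  False  |   True   |   False   |           True          |          True         | False
 True |  True | False | False ||  False  |   True   |   False   |           True          |          True         | False
 True |  True | False |  True ||   True  |  False   |    True   |           True          |          True         | False
 True |  True |  True | False ||   True  |  False   |    True   |           True          |          True         | False
 True |  True |  True |  True ||  False  |   True   |   False   |           True          |          True         | False
Every row is False, so the formula is a contradiction.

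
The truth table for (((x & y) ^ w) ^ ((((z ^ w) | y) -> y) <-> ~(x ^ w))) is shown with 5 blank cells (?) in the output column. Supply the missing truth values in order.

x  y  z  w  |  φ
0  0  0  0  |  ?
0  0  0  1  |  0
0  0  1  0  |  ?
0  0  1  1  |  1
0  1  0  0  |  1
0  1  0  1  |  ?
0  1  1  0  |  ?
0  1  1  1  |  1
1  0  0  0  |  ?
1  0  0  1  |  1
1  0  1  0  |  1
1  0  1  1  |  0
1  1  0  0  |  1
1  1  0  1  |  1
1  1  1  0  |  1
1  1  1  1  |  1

1, 0, 1, 1, 0

Row x=0, y=0, z=0, w=0: ((x & y) ^ w) = 0, ((((z ^ w) | y) -> y) <-> ~(x ^ w)) = 1, so the formula = 1.
Row x=0, y=0, z=1, w=0: ((x & y) ^ w) = 0, ((((z ^ w) | y) -> y) <-> ~(x ^ w)) = 0, so the formula = 0.
Row x=0, y=1, z=0, w=1: ((x & y) ^ w) = 1, ((((z ^ w) | y) -> y) <-> ~(x ^ w)) = 0, so the formula = 1.
Row x=0, y=1, z=1, w=0: ((x & y) ^ w) = 0, ((((z ^ w) | y) -> y) <-> ~(x ^ w)) = 1, so the formula = 1.
Row x=1, y=0, z=0, w=0: ((x & y) ^ w) = 0, ((((z ^ w) | y) -> y) <-> ~(x ^ w)) = 0, so the formula = 0.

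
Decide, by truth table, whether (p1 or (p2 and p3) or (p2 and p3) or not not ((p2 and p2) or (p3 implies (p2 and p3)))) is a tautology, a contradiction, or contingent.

p1 | p2 | p3 | (p2 and p3) | (p2 and p2) | (p3 implies (p2 and p3)) | φ
-- | -- | -- | ----------- | ----------- | ------------------------ | -
T  | T  | T  |      T      |      T      |            T             | T
T  | T  | F  |      F      |      T      |            T             | T
T  | F  | T  |      F      |      F      |            F             | T
T  | F  | F  |      F      |      F      |            T             | T
F  | T  | T  |      T      |      T      |            T             | T
F  | T  | F  |      F      |      T      |            T             | T
F  | F  | T  |      F      |      F      |            F             | F
F  | F  | F  |      F      |      F      |            T             | T
7 of 8 rows are T, so the formula is contingent.

contingent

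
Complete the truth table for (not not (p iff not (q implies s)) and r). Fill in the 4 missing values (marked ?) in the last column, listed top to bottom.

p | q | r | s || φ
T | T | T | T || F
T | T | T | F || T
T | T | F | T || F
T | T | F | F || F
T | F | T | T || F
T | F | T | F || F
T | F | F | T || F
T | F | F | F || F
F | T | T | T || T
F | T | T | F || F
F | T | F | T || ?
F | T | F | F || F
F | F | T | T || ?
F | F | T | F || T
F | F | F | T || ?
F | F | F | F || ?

Row p=F, q=T, r=F, s=T: not not (p iff not (q implies s)) = T, so the formula = F.
Row p=F, q=F, r=T, s=T: not not (p iff not (q implies s)) = T, so the formula = T.
Row p=F, q=F, r=F, s=T: not not (p iff not (q implies s)) = T, so the formula = F.
Row p=F, q=F, r=F, s=F: not not (p iff not (q implies s)) = T, so the formula = F.

F, T, F, F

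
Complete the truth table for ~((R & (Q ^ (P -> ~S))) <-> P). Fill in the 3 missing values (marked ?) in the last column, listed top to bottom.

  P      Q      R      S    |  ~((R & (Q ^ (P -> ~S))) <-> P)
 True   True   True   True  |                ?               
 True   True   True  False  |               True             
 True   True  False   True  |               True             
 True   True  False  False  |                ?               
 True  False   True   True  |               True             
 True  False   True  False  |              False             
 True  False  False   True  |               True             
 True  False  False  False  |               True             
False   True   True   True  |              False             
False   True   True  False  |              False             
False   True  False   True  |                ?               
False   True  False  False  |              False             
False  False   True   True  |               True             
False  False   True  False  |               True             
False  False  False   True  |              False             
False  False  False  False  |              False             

False, True, False

Row P=True, Q=True, R=True, S=True: (R & (Q ^ (P -> ~S))) = True, ((R & (Q ^ (P -> ~S))) <-> P) = True, so ~((R & (Q ^ (P -> ~S))) <-> P) = False.
Row P=True, Q=True, R=False, S=False: (R & (Q ^ (P -> ~S))) = False, ((R & (Q ^ (P -> ~S))) <-> P) = False, so ~((R & (Q ^ (P -> ~S))) <-> P) = True.
Row P=False, Q=True, R=False, S=True: (R & (Q ^ (P -> ~S))) = False, ((R & (Q ^ (P -> ~S))) <-> P) = True, so ~((R & (Q ^ (P -> ~S))) <-> P) = False.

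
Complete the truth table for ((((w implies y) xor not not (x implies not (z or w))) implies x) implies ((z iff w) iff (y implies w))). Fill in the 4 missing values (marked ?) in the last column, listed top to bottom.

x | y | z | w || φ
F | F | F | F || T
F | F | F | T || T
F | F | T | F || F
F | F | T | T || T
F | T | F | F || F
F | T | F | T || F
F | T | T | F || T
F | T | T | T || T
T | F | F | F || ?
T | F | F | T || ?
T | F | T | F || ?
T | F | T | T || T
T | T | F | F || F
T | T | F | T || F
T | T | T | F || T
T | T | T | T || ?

Row x=T, y=F, z=F, w=F: (((w implies y) xor not not (x implies not (z or w))) implies x) = T, ((z iff w) iff (y implies w)) = T, so the formula = T.
Row x=T, y=F, z=F, w=T: (((w implies y) xor not not (x implies not (z or w))) implies x) = T, ((z iff w) iff (y implies w)) = F, so the formula = F.
Row x=T, y=F, z=T, w=F: (((w implies y) xor not not (x implies not (z or w))) implies x) = T, ((z iff w) iff (y implies w)) = F, so the formula = F.
Row x=T, y=T, z=T, w=T: (((w implies y) xor not not (x implies not (z or w))) implies x) = T, ((z iff w) iff (y implies w)) = T, so the formula = T.

T, F, F, T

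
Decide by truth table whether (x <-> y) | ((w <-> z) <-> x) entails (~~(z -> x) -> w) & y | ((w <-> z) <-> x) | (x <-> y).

x | y | z | w || φ | ψ
F | F | F | F || T | T
F | F | F | T || T | T
F | F | T | F || T | T
F | F | T | T || T | T
F | T | F | F || F | F
F | T | F | T || T | T
F | T | T | F || T | T
F | T | T | T || F | T
T | F | F | F || T | T
T | F | F | T || F | F
T | F | T | F || F | F
T | F | T | T || T | T
T | T | F | F || T | T
T | T | F | T || T | T
T | T | T | F || T | T
T | T | T | T || T | T
In every row where φ is true, ψ is also true, so φ ⊨ ψ.

yes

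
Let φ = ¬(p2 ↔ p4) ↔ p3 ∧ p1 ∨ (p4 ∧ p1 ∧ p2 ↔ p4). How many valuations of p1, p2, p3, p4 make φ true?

p1 | p2 | p3 | p4 || φ
F  | F  | F  | F  || F
F  | F  | F  | T  || F
F  | F  | T  | F  || F
F  | F  | T  | T  || F
F  | T  | F  | F  || T
F  | T  | F  | T  || T
F  | T  | T  | F  || T
F  | T  | T  | T  || T
T  | F  | F  | F  || F
T  | F  | F  | T  || F
T  | F  | T  | F  || F
T  | F  | T  | T  || T
T  | T  | F  | F  || T
T  | T  | F  | T  || F
T  | T  | T  | F  || T
T  | T  | T  | T  || F
The formula is true on 7 of the 16 rows.

7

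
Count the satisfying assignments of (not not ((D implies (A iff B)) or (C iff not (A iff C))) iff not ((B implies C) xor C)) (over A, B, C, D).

12

A | B | C | D || φ
T | T | T | T || T
T | T | T | F || T
T | T | F | T || T
T | T | F | F || T
T | F | T | T || F
T | F | T | F || T
T | F | F | T || T
T | F | F | F || F
F | T | T | T || T
F | T | T | F || T
F | T | F | T || T
F | T | F | F || T
F | F | T | T || T
F | F | T | F || T
F | F | F | T || F
F | F | F | F || F
The formula is true on 12 of the 16 rows.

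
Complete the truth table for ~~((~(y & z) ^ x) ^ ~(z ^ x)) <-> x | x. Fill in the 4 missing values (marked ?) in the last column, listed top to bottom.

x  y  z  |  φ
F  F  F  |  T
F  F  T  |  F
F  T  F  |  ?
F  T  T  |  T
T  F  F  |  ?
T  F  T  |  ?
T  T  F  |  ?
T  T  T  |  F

Row x=F, y=T, z=F: ~~((~(y & z) ^ x) ^ ~(z ^ x)) = F, (x | x) = F, so the formula = T.
Row x=T, y=F, z=F: ~~((~(y & z) ^ x) ^ ~(z ^ x)) = F, (x | x) = T, so the formula = F.
Row x=T, y=F, z=T: ~~((~(y & z) ^ x) ^ ~(z ^ x)) = T, (x | x) = T, so the formula = T.
Row x=T, y=T, z=F: ~~((~(y & z) ^ x) ^ ~(z ^ x)) = F, (x | x) = T, so the formula = F.

T, F, T, F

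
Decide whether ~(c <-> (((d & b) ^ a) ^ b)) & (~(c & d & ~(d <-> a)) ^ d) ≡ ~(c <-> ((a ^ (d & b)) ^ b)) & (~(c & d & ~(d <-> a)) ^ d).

a | b | c | d | φ | ψ
- | - | - | - | - | -
T | T | T | T | F | F
T | T | T | F | T | T
T | T | F | T | F | F
T | T | F | F | F | F
T | F | T | T | F | F
T | F | T | F | F | F
T | F | F | T | F | F
T | F | F | F | T | T
F | T | T | T | T | T
F | T | T | F | F | F
F | T | F | T | F | F
F | T | F | F | T | T
F | F | T | T | T | T
F | F | T | F | T | T
F | F | F | T | F | F
F | F | F | F | F | F
The columns for φ and ψ agree on every row, so they are logically equivalent.

equivalent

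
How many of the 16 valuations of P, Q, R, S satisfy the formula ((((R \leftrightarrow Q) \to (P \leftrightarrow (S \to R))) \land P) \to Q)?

  P      Q      R      S    |  (R \leftrightarrow Q)  (S \to R)    φ  
 True   True   True   True  |           True             True     True
 True   True   True  False  |           True             True     True
 True   True  False   True  |          False            False     True
 True   True  False  False  |          False             True     True
 True  False   True   True  |          False             True    False
 True  False   True  False  |          False             True    False
 True  False  False   True  |           True            False     True
 True  False  False  False  |           True             True    False
False   True   True   True  |           True             True     True
False   True   True  False  |           True             True     True
False   True  False   True  |          False            False     True
False   True  False  False  |          False             True     True
False  False   True   True  |          False             True     True
False  False   True  False  |          False             True     True
False  False  False   True  |           True            False     True
False  False  False  False  |           True             True     True
The formula is true on 13 of the 16 rows.

13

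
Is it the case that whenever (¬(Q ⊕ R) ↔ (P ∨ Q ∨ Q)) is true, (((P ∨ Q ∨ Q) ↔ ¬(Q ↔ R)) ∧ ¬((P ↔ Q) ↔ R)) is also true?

P | Q | R | φ | ψ
- | - | - | - | -
0 | 0 | 0 | 0 | 1
0 | 0 | 1 | 1 | 0
0 | 1 | 0 | 0 | 0
0 | 1 | 1 | 1 | 0
1 | 0 | 0 | 1 | 0
1 | 0 | 1 | 0 | 1
1 | 1 | 0 | 0 | 1
1 | 1 | 1 | 1 | 0
At P=0, Q=0, R=1 we have φ true but ψ false, so φ does not entail ψ.

no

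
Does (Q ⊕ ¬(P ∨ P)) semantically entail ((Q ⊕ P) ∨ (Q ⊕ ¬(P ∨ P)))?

P | Q | φ | ψ
- | - | - | -
T | T | T | T
T | F | F | T
F | T | F | T
F | F | T | T
In every row where φ is true, ψ is also true, so φ ⊨ ψ.

yes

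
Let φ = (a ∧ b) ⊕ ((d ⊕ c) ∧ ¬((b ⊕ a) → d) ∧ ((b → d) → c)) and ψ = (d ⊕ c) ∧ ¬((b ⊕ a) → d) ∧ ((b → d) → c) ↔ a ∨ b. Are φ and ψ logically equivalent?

a  b  c  d  |  φ  ψ
F  F  F  F  |  F  T
F  F  F  T  |  F  T
F  F  T  F  |  F  T
F  F  T  T  |  F  T
F  T  F  F  |  F  F
F  T  F  T  |  F  F
F  T  T  F  |  T  T
F  T  T  T  |  F  F
T  F  F  F  |  F  F
T  F  F  T  |  F  F
T  F  T  F  |  T  T
T  F  T  T  |  F  F
T  T  F  F  |  T  F
T  T  F  T  |  T  F
T  T  T  F  |  T  F
T  T  T  T  |  T  F
The columns differ at a=F, b=F, c=F, d=F (φ=F, ψ=T), so they are not equivalent.

not equivalent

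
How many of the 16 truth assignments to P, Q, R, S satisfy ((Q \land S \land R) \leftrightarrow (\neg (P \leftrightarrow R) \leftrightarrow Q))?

P  Q  R  S  |  (Q \land S \land R)  (P \leftrightarrow R)  \neg (P \leftrightarrow R)  φ
1  1  1  1  |           1                     1                        0               0
1  1  1  0  |           0                     1                        0               1
1  1  0  1  |           0                     0                        1               0
1  1  0  0  |           0                     0                        1               0
1  0  1  1  |           0                     1                        0               0
1  0  1  0  |           0                     1                        0               0
1  0  0  1  |           0                     0                        1               1
1  0  0  0  |           0                     0                        1               1
0  1  1  1  |           1                     0                        1               1
0  1  1  0  |           0                     0                        1               0
0  1  0  1  |           0                     1                        0               1
0  1  0  0  |           0                     1                        0               1
0  0  1  1  |           0                     0                        1               1
0  0  1  0  |           0                     0                        1               1
0  0  0  1  |           0                     1                        0               0
0  0  0  0  |           0                     1                        0               0
The formula is true on 8 of the 16 rows.

8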